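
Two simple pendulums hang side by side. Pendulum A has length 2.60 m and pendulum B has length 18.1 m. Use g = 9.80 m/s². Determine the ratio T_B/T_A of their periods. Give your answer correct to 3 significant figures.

T ∝ √L, so T_B/T_A = √(L_B/L_A) = √(18.1/2.60) = 2.64.

2.64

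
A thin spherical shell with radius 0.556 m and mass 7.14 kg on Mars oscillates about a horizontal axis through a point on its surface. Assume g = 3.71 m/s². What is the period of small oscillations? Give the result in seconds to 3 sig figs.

I_cm = (2/3)mr² = 1.471 kg·m². The pivot is at distance d = 0.556 m from the centre of mass.
By the parallel-axis theorem, I = I_cm + md² = 1.471 + 2.207 = 3.679 kg·m².
T = 2π√(I/(mgd)) = 2π√(3.679/(7.14 × 3.71 × 0.556)) = 3.14 s.

3.14 s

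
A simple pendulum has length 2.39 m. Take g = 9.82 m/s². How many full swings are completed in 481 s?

155

T = 2π√(L/g) = 2π√(2.39/9.82) = 3.100 s.
Number of complete oscillations = ⌊481/3.100⌋ = ⌊155.2⌋ = 155.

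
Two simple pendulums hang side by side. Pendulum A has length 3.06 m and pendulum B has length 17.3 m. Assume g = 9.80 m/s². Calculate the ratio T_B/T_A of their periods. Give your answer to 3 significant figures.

T ∝ √L, so T_B/T_A = √(L_B/L_A) = √(17.3/3.06) = 2.38.

2.38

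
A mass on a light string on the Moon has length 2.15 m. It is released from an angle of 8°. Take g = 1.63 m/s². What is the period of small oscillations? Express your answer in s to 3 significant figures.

T = 2π√(L/g) = 2π√(2.15/1.63) = 2π × 1.148 = 7.22 s.

7.22 s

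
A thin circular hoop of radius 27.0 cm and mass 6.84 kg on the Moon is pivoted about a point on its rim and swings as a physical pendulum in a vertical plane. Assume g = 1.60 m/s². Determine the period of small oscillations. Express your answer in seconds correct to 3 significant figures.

3.65 s

I_cm = mr² = 0.4986 kg·m². The pivot is at distance d = 0.270 m from the centre of mass.
By the parallel-axis theorem, I = I_cm + md² = 0.4986 + 0.4986 = 0.9973 kg·m².
T = 2π√(I/(mgd)) = 2π√(0.9973/(6.84 × 1.60 × 0.270)) = 3.65 s.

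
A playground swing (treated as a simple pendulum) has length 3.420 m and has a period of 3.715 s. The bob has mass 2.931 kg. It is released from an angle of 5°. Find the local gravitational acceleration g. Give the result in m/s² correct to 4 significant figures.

9.783 m/s²

From T = 2π√(L/g), g = 4π²L/T² = 4π² × 3.420/3.7150² = 9.783 m/s².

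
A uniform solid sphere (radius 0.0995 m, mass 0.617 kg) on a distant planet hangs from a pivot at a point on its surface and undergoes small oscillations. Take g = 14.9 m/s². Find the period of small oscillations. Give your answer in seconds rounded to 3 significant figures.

0.608 s

I_cm = (2/5)mr² = 0.002443 kg·m². The pivot is at distance d = 0.0995 m from the centre of mass.
By the parallel-axis theorem, I = I_cm + md² = 0.002443 + 0.006108 = 0.008552 kg·m².
T = 2π√(I/(mgd)) = 2π√(0.008552/(0.617 × 14.9 × 0.0995)) = 0.608 s.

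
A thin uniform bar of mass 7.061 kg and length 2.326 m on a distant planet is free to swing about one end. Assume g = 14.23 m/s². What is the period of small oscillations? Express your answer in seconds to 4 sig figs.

2.074 s

For a physical pendulum T = 2π√(I/(mgd)), with d = 1.1630 m from pivot to centre of mass.
I_cm = mL²/12 = 7.061 × 2.326²/12 = 3.1835 kg·m²; I = I_cm + md² = 3.1835 + 7.061 × 1.1630² = 12.734 kg·m².
T = 2π√(12.734/(7.061 × 14.23 × 1.1630)) = 2.074 s.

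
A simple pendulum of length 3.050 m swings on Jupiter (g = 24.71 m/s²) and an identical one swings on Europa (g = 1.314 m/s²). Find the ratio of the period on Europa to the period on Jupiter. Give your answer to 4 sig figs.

T ∝ 1/√g, so T₂/T₁ = √(g₁/g₂) = √(24.71/1.314) = 4.336.

4.336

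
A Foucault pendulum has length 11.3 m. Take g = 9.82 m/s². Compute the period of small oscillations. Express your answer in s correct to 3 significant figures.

6.74 s

T = 2π√(L/g) = 2π√(11.3/9.82) = 2π × 1.073 = 6.74 s.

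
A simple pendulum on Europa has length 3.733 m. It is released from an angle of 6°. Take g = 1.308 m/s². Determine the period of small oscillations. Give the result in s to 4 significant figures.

T = 2π√(L/g) = 2π√(3.733/1.308) = 2π × 1.6894 = 10.61 s.

10.61 s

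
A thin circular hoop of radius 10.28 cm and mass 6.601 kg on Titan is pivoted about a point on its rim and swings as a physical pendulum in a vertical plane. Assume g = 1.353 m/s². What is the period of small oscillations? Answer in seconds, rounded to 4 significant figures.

I_cm = mr² = 0.069758 kg·m². The pivot is at distance d = 0.1028 m from the centre of mass.
By the parallel-axis theorem, I = I_cm + md² = 0.069758 + 0.069758 = 0.13952 kg·m².
T = 2π√(I/(mgd)) = 2π√(0.13952/(6.601 × 1.353 × 0.1028)) = 2.449 s.

2.449 s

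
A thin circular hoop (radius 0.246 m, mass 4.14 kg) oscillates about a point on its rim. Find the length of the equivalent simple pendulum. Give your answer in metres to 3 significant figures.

The equivalent simple-pendulum length is L_eq = I/(md), where I is about the pivot and d = 0.2460 m.
I_cm = mR² = 0.2505 kg·m², so I = I_cm + md² = 0.2505 + 0.2505 = 0.5011 kg·m².
L_eq = 0.5011/(4.14 × 0.2460) = 0.492 m.

0.492 m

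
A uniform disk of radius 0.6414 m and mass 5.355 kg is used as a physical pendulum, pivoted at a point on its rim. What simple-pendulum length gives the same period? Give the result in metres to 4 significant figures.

The equivalent simple-pendulum length is L_eq = I/(md), where I is about the pivot and d = 0.64140 m.
I_cm = ½mR² = 1.1015 kg·m², so I = I_cm + md² = 1.1015 + 2.2030 = 3.3045 kg·m².
L_eq = 3.3045/(5.355 × 0.64140) = 0.9621 m.

0.9621 m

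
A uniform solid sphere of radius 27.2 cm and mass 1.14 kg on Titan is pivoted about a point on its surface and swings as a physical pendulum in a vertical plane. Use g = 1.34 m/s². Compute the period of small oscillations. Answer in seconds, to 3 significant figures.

I_cm = (2/5)mr² = 0.03374 kg·m². The pivot is at distance d = 0.272 m from the centre of mass.
By the parallel-axis theorem, I = I_cm + md² = 0.03374 + 0.08434 = 0.1181 kg·m².
T = 2π√(I/(mgd)) = 2π√(0.1181/(1.14 × 1.34 × 0.272)) = 3.35 s.

3.35 s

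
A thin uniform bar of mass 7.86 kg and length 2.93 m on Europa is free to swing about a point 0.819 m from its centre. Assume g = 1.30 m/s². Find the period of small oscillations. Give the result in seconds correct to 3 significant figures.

For a physical pendulum T = 2π√(I/(mgd)), with d = 0.8190 m from pivot to centre of mass.
I_cm = mL²/12 = 7.86 × 2.93²/12 = 5.623 kg·m²; I = I_cm + md² = 5.623 + 7.86 × 0.8190² = 10.90 kg·m².
T = 2π√(10.90/(7.86 × 1.30 × 0.8190)) = 7.17 s.

7.17 s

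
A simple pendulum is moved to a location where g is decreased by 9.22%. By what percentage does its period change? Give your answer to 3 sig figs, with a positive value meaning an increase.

T ∝ 1/√g, so T'/T = 1/√(0.9078) = 1.050.
Percentage change in T = (1.050 − 1) × 100% = 4.96%.

4.96%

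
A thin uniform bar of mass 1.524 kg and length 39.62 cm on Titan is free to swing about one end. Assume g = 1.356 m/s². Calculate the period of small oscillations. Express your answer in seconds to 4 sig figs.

For a physical pendulum T = 2π√(I/(mgd)), with d = 0.19810 m from pivot to centre of mass.
I_cm = mL²/12 = 1.524 × 0.3962²/12 = 0.019936 kg·m²; I = I_cm + md² = 0.019936 + 1.524 × 0.19810² = 0.079743 kg·m².
T = 2π√(0.079743/(1.524 × 1.356 × 0.19810)) = 2.773 s.

2.773 s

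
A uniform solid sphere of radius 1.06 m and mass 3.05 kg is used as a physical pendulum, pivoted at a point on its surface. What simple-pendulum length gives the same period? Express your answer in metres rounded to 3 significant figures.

The equivalent simple-pendulum length is L_eq = I/(md), where I is about the pivot and d = 1.060 m.
I_cm = (2/5)mR² = 1.371 kg·m², so I = I_cm + md² = 1.371 + 3.427 = 4.798 kg·m².
L_eq = 4.798/(3.05 × 1.060) = 1.48 m.

1.48 m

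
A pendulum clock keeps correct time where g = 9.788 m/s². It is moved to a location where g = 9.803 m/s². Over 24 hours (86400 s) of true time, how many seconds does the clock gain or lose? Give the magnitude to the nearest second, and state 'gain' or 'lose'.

The clock's period scales as T ∝ 1/√g, so T'/T = √(9.788/9.803) = 0.999235.
In 86400 s of true time the clock registers 86400/0.999235 = 86466.2 s, so it gains 66 s.

gain 66 s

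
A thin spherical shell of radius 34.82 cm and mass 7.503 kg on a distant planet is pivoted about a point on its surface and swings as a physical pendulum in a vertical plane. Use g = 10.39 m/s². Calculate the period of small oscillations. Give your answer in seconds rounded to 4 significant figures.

1.485 s

I_cm = (2/3)mr² = 0.60646 kg·m². The pivot is at distance d = 0.3482 m from the centre of mass.
By the parallel-axis theorem, I = I_cm + md² = 0.60646 + 0.90969 = 1.5161 kg·m².
T = 2π√(I/(mgd)) = 2π√(1.5161/(7.503 × 10.39 × 0.3482)) = 1.485 s.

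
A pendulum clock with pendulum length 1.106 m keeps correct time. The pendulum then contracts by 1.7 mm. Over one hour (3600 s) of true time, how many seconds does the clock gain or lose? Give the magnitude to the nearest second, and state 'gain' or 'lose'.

T ∝ √L, so T'/T = √(1.10430/1.106) = 0.999231.
In 3600 s of true time the clock registers 3600/0.999231 = 3602.8 s, so it gains 3 s.

gain 3 s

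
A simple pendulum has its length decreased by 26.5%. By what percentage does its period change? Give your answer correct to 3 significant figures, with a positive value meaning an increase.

-14.3%

T ∝ √L, so T'/T = √(0.7350) = 0.8573.
Percentage change in T = (0.8573 − 1) × 100% = -14.3%.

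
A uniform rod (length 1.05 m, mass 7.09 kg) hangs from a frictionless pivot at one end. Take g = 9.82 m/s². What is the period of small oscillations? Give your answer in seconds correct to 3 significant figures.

1.68 s

For a physical pendulum T = 2π√(I/(mgd)), with d = 0.5250 m from pivot to centre of mass.
I_cm = mL²/12 = 7.09 × 1.05²/12 = 0.6514 kg·m²; I = I_cm + md² = 0.6514 + 7.09 × 0.5250² = 2.606 kg·m².
T = 2π√(2.606/(7.09 × 9.82 × 0.5250)) = 1.68 s.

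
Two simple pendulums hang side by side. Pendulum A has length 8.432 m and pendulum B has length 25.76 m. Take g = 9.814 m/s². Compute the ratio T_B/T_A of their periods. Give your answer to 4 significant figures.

T ∝ √L, so T_B/T_A = √(L_B/L_A) = √(25.76/8.432) = 1.748.

1.748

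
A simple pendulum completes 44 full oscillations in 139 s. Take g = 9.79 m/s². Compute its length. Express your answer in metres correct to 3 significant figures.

2.47 m

T = 139/44 = 3.159 s.
From T = 2π√(L/g), L = gT²/(4π²) = 9.79 × 3.159²/(4π²) = 2.47 m.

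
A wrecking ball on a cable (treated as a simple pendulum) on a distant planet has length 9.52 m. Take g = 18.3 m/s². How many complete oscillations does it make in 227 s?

T = 2π√(L/g) = 2π√(9.52/18.3) = 4.532 s.
Number of complete oscillations = ⌊227/4.532⌋ = ⌊50.09⌋ = 50.

50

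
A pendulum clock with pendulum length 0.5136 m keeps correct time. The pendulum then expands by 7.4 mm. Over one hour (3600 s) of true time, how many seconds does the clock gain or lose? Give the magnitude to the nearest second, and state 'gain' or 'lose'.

lose 26 s

T ∝ √L, so T'/T = √(0.52100/0.5136) = 1.00718.
In 3600 s of true time the clock registers 3600/1.00718 = 3574.3 s, so it loses 26 s.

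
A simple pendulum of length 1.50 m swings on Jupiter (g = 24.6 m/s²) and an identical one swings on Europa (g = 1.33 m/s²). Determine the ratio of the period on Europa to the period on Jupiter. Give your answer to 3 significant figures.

T ∝ 1/√g, so T₂/T₁ = √(g₁/g₂) = √(24.6/1.33) = 4.30.

4.30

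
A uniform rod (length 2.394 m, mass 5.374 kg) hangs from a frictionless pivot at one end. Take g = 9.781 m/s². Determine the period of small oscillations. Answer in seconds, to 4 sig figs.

For a physical pendulum T = 2π√(I/(mgd)), with d = 1.1970 m from pivot to centre of mass.
I_cm = mL²/12 = 5.374 × 2.394²/12 = 2.5666 kg·m²; I = I_cm + md² = 2.5666 + 5.374 × 1.1970² = 10.267 kg·m².
T = 2π√(10.267/(5.374 × 9.781 × 1.1970)) = 2.538 s.

2.538 s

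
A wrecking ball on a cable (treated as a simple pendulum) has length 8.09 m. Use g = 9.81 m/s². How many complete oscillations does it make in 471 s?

T = 2π√(L/g) = 2π√(8.09/9.81) = 5.706 s.
Number of complete oscillations = ⌊471/5.706⌋ = ⌊82.55⌋ = 82.

82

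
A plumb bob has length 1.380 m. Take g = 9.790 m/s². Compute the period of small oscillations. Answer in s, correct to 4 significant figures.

2.359 s

T = 2π√(L/g) = 2π√(1.380/9.790) = 2π × 0.37545 = 2.359 s.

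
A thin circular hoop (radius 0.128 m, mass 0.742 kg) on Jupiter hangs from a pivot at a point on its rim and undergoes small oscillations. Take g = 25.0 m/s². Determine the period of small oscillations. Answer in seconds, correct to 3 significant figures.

0.636 s

I_cm = mr² = 0.01216 kg·m². The pivot is at distance d = 0.128 m from the centre of mass.
By the parallel-axis theorem, I = I_cm + md² = 0.01216 + 0.01216 = 0.02431 kg·m².
T = 2π√(I/(mgd)) = 2π√(0.02431/(0.742 × 25.0 × 0.128)) = 0.636 s.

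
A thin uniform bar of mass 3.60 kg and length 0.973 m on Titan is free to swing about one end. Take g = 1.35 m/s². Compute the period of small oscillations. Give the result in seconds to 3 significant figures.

4.36 s

For a physical pendulum T = 2π√(I/(mgd)), with d = 0.4865 m from pivot to centre of mass.
I_cm = mL²/12 = 3.60 × 0.973²/12 = 0.2840 kg·m²; I = I_cm + md² = 0.2840 + 3.60 × 0.4865² = 1.136 kg·m².
T = 2π√(1.136/(3.60 × 1.35 × 0.4865)) = 4.36 s.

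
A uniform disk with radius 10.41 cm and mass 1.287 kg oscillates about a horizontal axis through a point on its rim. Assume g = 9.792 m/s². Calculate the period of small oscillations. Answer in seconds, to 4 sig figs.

0.7934 s

I_cm = ½mr² = 0.0069735 kg·m². The pivot is at distance d = 0.1041 m from the centre of mass.
By the parallel-axis theorem, I = I_cm + md² = 0.0069735 + 0.013947 = 0.020920 kg·m².
T = 2π√(I/(mgd)) = 2π√(0.020920/(1.287 × 9.792 × 0.1041)) = 0.7934 s.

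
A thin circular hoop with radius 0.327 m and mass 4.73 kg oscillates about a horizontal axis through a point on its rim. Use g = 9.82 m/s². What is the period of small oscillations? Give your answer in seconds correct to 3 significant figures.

1.62 s

I_cm = mr² = 0.5058 kg·m². The pivot is at distance d = 0.327 m from the centre of mass.
By the parallel-axis theorem, I = I_cm + md² = 0.5058 + 0.5058 = 1.012 kg·m².
T = 2π√(I/(mgd)) = 2π√(1.012/(4.73 × 9.82 × 0.327)) = 1.62 s.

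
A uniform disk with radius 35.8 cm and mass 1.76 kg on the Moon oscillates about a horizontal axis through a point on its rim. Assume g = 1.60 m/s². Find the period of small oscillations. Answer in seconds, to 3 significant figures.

3.64 s

I_cm = ½mr² = 0.1128 kg·m². The pivot is at distance d = 0.358 m from the centre of mass.
By the parallel-axis theorem, I = I_cm + md² = 0.1128 + 0.2256 = 0.3384 kg·m².
T = 2π√(I/(mgd)) = 2π√(0.3384/(1.76 × 1.60 × 0.358)) = 3.64 s.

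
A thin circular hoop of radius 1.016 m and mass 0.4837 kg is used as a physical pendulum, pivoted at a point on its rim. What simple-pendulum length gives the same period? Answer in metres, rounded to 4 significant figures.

The equivalent simple-pendulum length is L_eq = I/(md), where I is about the pivot and d = 1.0160 m.
I_cm = mR² = 0.49930 kg·m², so I = I_cm + md² = 0.49930 + 0.49930 = 0.99860 kg·m².
L_eq = 0.99860/(0.4837 × 1.0160) = 2.032 m.

2.032 m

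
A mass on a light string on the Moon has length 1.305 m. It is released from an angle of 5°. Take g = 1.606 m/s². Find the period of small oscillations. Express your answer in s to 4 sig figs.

5.664 s

T = 2π√(L/g) = 2π√(1.305/1.606) = 2π × 0.90143 = 5.664 s.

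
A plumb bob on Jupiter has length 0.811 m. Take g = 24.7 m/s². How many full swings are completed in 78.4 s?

T = 2π√(L/g) = 2π√(0.811/24.7) = 1.139 s.
Number of complete oscillations = ⌊78.4/1.139⌋ = ⌊68.86⌋ = 68.

68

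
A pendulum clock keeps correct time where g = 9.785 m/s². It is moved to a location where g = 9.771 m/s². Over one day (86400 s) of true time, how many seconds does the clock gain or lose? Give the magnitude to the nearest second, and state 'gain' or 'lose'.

The clock's period scales as T ∝ 1/√g, so T'/T = √(9.785/9.771) = 1.00072.
In 86400 s of true time the clock registers 86400/1.00072 = 86338.2 s, so it loses 62 s.

lose 62 s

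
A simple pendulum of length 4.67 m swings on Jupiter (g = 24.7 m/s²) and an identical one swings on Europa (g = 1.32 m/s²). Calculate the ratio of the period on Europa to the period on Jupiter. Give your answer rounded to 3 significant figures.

T ∝ 1/√g, so T₂/T₁ = √(g₁/g₂) = √(24.7/1.32) = 4.33.

4.33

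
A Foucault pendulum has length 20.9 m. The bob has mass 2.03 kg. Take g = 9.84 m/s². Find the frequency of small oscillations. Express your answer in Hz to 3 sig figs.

T = 2π√(L/g) = 2π√(20.9/9.84) = 9.157 s, so f = 1/T = 0.109 Hz.

0.109 Hz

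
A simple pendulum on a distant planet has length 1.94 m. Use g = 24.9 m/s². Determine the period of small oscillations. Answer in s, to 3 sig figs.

T = 2π√(L/g) = 2π√(1.94/24.9) = 2π × 0.2791 = 1.75 s.

1.75 s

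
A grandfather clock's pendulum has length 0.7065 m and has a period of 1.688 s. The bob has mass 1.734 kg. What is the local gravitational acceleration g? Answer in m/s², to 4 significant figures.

9.789 m/s²

From T = 2π√(L/g), g = 4π²L/T² = 4π² × 0.7065/1.6880² = 9.789 m/s².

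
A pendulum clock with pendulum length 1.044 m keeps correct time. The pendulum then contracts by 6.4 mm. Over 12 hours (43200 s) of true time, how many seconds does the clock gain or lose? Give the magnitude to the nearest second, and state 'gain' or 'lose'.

T ∝ √L, so T'/T = √(1.03760/1.044) = 0.996930.
In 43200 s of true time the clock registers 43200/0.996930 = 43333.0 s, so it gains 133 s.

gain 133 s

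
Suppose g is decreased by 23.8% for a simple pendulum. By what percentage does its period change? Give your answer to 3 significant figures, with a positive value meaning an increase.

14.6%

T ∝ 1/√g, so T'/T = 1/√(0.7620) = 1.146.
Percentage change in T = (1.146 − 1) × 100% = 14.6%.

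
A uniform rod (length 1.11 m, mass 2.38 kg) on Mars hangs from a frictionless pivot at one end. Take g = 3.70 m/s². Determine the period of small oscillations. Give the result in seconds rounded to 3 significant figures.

For a physical pendulum T = 2π√(I/(mgd)), with d = 0.5550 m from pivot to centre of mass.
I_cm = mL²/12 = 2.38 × 1.11²/12 = 0.2444 kg·m²; I = I_cm + md² = 0.2444 + 2.38 × 0.5550² = 0.9775 kg·m².
T = 2π√(0.9775/(2.38 × 3.70 × 0.5550)) = 2.81 s.

2.81 s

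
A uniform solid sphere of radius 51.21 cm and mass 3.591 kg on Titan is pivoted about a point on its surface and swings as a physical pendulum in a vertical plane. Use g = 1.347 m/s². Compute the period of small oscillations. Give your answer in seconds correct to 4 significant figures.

I_cm = (2/5)mr² = 0.37669 kg·m². The pivot is at distance d = 0.5121 m from the centre of mass.
By the parallel-axis theorem, I = I_cm + md² = 0.37669 + 0.94173 = 1.3184 kg·m².
T = 2π√(I/(mgd)) = 2π√(1.3184/(3.591 × 1.347 × 0.5121)) = 4.584 s.

4.584 s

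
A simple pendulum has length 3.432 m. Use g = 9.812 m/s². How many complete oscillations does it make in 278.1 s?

74

T = 2π√(L/g) = 2π√(3.432/9.812) = 3.7160 s.
Number of complete oscillations = ⌊278.1/3.7160⌋ = ⌊74.839⌋ = 74.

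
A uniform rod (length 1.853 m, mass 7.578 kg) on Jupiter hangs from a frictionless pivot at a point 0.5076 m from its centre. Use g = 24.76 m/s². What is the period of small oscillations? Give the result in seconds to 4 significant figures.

1.307 s

For a physical pendulum T = 2π√(I/(mgd)), with d = 0.50760 m from pivot to centre of mass.
I_cm = mL²/12 = 7.578 × 1.853²/12 = 2.1683 kg·m²; I = I_cm + md² = 2.1683 + 7.578 × 0.50760² = 4.1209 kg·m².
T = 2π√(4.1209/(7.578 × 24.76 × 0.50760)) = 1.307 s.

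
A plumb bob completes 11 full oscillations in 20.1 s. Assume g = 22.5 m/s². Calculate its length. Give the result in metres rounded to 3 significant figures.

T = 20.1/11 = 1.827 s.
From T = 2π√(L/g), L = gT²/(4π²) = 22.5 × 1.827²/(4π²) = 1.90 m.

1.90 m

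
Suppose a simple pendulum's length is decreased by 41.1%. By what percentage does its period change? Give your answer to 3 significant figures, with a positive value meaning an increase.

-23.3%

T ∝ √L, so T'/T = √(0.5890) = 0.7675.
Percentage change in T = (0.7675 − 1) × 100% = -23.3%.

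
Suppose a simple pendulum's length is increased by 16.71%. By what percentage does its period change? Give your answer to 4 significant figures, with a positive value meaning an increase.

8.032%

T ∝ √L, so T'/T = √(1.1671) = 1.0803.
Percentage change in T = (1.0803 − 1) × 100% = 8.032%.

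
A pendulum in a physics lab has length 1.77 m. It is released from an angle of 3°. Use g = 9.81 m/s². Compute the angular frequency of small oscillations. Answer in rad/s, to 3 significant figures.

ω = √(g/L) = √(9.81/1.77) = 2.35 rad/s.

2.35 rad/s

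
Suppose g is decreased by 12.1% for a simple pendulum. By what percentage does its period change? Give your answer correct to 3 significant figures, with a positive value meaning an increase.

6.66%

T ∝ 1/√g, so T'/T = 1/√(0.8790) = 1.067.
Percentage change in T = (1.067 − 1) × 100% = 6.66%.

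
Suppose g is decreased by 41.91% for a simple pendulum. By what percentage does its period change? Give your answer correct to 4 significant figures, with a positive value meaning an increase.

31.20%

T ∝ 1/√g, so T'/T = 1/√(0.58090) = 1.3120.
Percentage change in T = (1.3120 − 1) × 100% = 31.20%.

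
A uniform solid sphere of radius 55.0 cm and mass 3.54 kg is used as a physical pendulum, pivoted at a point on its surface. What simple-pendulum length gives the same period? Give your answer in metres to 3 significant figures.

The equivalent simple-pendulum length is L_eq = I/(md), where I is about the pivot and d = 0.5500 m.
I_cm = (2/5)mR² = 0.4283 kg·m², so I = I_cm + md² = 0.4283 + 1.071 = 1.499 kg·m².
L_eq = 1.499/(3.54 × 0.5500) = 0.770 m.

0.770 m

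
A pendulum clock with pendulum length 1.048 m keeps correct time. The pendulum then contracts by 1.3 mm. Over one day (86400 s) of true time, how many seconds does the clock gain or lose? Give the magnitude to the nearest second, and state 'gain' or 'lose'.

T ∝ √L, so T'/T = √(1.04670/1.048) = 0.999380.
In 86400 s of true time the clock registers 86400/0.999380 = 86453.6 s, so it gains 54 s.

gain 54 s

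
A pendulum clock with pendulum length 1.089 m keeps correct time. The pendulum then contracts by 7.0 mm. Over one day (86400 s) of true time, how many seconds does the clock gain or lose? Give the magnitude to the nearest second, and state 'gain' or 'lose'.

gain 279 s

T ∝ √L, so T'/T = √(1.08200/1.089) = 0.996781.
In 86400 s of true time the clock registers 86400/0.996781 = 86679.0 s, so it gains 279 s.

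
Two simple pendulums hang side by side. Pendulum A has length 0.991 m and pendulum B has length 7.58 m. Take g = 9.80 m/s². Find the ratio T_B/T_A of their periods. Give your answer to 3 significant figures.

2.77

T ∝ √L, so T_B/T_A = √(L_B/L_A) = √(7.58/0.991) = 2.77.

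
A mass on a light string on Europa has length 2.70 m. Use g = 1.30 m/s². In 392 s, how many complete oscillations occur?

43

T = 2π√(L/g) = 2π√(2.70/1.30) = 9.055 s.
Number of complete oscillations = ⌊392/9.055⌋ = ⌊43.29⌋ = 43.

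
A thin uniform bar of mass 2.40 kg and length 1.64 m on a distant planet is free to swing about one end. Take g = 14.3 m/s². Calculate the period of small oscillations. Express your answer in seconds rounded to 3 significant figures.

For a physical pendulum T = 2π√(I/(mgd)), with d = 0.8200 m from pivot to centre of mass.
I_cm = mL²/12 = 2.40 × 1.64²/12 = 0.5379 kg·m²; I = I_cm + md² = 0.5379 + 2.40 × 0.8200² = 2.152 kg·m².
T = 2π√(2.152/(2.40 × 14.3 × 0.8200)) = 1.74 s.

1.74 s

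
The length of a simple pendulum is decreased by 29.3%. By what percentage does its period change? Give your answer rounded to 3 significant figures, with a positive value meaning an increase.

-15.9%

T ∝ √L, so T'/T = √(0.7070) = 0.8408.
Percentage change in T = (0.8408 − 1) × 100% = -15.9%.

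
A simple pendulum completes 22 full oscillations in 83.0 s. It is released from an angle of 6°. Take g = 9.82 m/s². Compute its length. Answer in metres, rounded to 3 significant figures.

T = 83.0/22 = 3.773 s.
From T = 2π√(L/g), L = gT²/(4π²) = 9.82 × 3.773²/(4π²) = 3.54 m.

3.54 m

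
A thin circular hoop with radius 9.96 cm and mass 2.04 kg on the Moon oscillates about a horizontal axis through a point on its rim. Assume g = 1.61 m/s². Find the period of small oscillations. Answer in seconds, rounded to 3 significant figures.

I_cm = mr² = 0.02024 kg·m². The pivot is at distance d = 0.0996 m from the centre of mass.
By the parallel-axis theorem, I = I_cm + md² = 0.02024 + 0.02024 = 0.04047 kg·m².
T = 2π√(I/(mgd)) = 2π√(0.04047/(2.04 × 1.61 × 0.0996)) = 2.21 s.

2.21 s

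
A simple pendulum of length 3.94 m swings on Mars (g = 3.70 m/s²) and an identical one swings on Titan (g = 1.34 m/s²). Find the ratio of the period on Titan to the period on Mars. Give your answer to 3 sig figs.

1.66

T ∝ 1/√g, so T₂/T₁ = √(g₁/g₂) = √(3.70/1.34) = 1.66.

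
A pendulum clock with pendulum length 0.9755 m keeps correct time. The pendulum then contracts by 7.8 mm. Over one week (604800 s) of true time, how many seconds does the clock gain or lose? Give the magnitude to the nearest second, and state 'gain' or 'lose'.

gain 2433 s

T ∝ √L, so T'/T = √(0.96770/0.9755) = 0.995994.
In 604800 s of true time the clock registers 604800/0.995994 = 607232.6 s, so it gains 2433 s.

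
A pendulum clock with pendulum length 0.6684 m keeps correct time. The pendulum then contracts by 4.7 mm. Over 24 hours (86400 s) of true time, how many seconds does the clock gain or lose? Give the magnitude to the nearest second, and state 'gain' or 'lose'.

gain 305 s

T ∝ √L, so T'/T = √(0.66370/0.6684) = 0.996478.
In 86400 s of true time the clock registers 86400/0.996478 = 86705.4 s, so it gains 305 s.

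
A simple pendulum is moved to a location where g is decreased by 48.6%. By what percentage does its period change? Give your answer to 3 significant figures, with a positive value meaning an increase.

39.5%

T ∝ 1/√g, so T'/T = 1/√(0.5140) = 1.395.
Percentage change in T = (1.395 − 1) × 100% = 39.5%.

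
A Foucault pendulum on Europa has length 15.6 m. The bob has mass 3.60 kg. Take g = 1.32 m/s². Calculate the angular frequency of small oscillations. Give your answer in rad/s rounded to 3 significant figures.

ω = √(g/L) = √(1.32/15.6) = 0.291 rad/s.

0.291 rad/s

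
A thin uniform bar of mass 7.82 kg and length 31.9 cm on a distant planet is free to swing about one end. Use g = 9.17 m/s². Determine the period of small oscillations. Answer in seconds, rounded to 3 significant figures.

0.957 s

For a physical pendulum T = 2π√(I/(mgd)), with d = 0.1595 m from pivot to centre of mass.
I_cm = mL²/12 = 7.82 × 0.319²/12 = 0.06631 kg·m²; I = I_cm + md² = 0.06631 + 7.82 × 0.1595² = 0.2653 kg·m².
T = 2π√(0.2653/(7.82 × 9.17 × 0.1595)) = 0.957 s.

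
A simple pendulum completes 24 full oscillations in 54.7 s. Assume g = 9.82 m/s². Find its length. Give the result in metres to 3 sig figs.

1.29 m

T = 54.7/24 = 2.279 s.
From T = 2π√(L/g), L = gT²/(4π²) = 9.82 × 2.279²/(4π²) = 1.29 m.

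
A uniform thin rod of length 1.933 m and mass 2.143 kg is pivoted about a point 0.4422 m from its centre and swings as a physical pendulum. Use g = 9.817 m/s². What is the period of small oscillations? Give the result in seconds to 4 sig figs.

2.147 s

For a physical pendulum T = 2π√(I/(mgd)), with d = 0.44220 m from pivot to centre of mass.
I_cm = mL²/12 = 2.143 × 1.933²/12 = 0.66727 kg·m²; I = I_cm + md² = 0.66727 + 2.143 × 0.44220² = 1.0863 kg·m².
T = 2π√(1.0863/(2.143 × 9.817 × 0.44220)) = 2.147 s.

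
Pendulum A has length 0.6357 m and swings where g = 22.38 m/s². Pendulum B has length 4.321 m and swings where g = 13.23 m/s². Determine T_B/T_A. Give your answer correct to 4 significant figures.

T = 2π√(L/g), so T_B/T_A = √((L_B/g_B)/(L_A/g_A)) = √((4.321/13.23)/(0.6357/22.38)) = 3.391.

3.391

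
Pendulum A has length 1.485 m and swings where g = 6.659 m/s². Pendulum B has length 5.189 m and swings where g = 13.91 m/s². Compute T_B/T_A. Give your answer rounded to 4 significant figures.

1.293

T = 2π√(L/g), so T_B/T_A = √((L_B/g_B)/(L_A/g_A)) = √((5.189/13.91)/(1.485/6.659)) = 1.293.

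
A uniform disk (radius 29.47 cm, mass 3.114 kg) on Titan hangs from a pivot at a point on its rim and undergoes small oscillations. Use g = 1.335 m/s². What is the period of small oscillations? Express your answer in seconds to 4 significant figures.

I_cm = ½mr² = 0.13522 kg·m². The pivot is at distance d = 0.2947 m from the centre of mass.
By the parallel-axis theorem, I = I_cm + md² = 0.13522 + 0.27044 = 0.40567 kg·m².
T = 2π√(I/(mgd)) = 2π√(0.40567/(3.114 × 1.335 × 0.2947)) = 3.616 s.

3.616 s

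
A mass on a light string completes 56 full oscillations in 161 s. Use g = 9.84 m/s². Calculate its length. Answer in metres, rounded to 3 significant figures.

2.06 m

T = 161/56 = 2.875 s.
From T = 2π√(L/g), L = gT²/(4π²) = 9.84 × 2.875²/(4π²) = 2.06 m.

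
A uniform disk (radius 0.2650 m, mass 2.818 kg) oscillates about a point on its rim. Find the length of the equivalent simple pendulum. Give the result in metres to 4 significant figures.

The equivalent simple-pendulum length is L_eq = I/(md), where I is about the pivot and d = 0.26500 m.
I_cm = ½mR² = 0.098947 kg·m², so I = I_cm + md² = 0.098947 + 0.19789 = 0.29684 kg·m².
L_eq = 0.29684/(2.818 × 0.26500) = 0.3975 m.

0.3975 m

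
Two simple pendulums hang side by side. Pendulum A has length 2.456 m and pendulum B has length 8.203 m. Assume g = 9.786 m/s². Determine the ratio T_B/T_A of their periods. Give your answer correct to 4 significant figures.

T ∝ √L, so T_B/T_A = √(L_B/L_A) = √(8.203/2.456) = 1.828.

1.828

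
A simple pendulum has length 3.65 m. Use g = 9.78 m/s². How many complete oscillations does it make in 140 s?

36

T = 2π√(L/g) = 2π√(3.65/9.78) = 3.838 s.
Number of complete oscillations = ⌊140/3.838⌋ = ⌊36.47⌋ = 36.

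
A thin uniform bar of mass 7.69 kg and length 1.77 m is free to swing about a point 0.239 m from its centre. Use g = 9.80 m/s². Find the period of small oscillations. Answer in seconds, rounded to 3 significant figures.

2.32 s

For a physical pendulum T = 2π√(I/(mgd)), with d = 0.2390 m from pivot to centre of mass.
I_cm = mL²/12 = 7.69 × 1.77²/12 = 2.008 kg·m²; I = I_cm + md² = 2.008 + 7.69 × 0.2390² = 2.447 kg·m².
T = 2π√(2.447/(7.69 × 9.80 × 0.2390)) = 2.32 s.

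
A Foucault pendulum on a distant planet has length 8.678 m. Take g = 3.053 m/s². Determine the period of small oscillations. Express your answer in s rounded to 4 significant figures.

10.59 s

T = 2π√(L/g) = 2π√(8.678/3.053) = 2π × 1.6860 = 10.59 s.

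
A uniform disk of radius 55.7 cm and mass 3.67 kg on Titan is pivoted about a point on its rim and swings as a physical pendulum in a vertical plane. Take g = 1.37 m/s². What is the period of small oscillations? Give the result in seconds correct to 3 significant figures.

I_cm = ½mr² = 0.5693 kg·m². The pivot is at distance d = 0.557 m from the centre of mass.
By the parallel-axis theorem, I = I_cm + md² = 0.5693 + 1.139 = 1.708 kg·m².
T = 2π√(I/(mgd)) = 2π√(1.708/(3.67 × 1.37 × 0.557)) = 4.91 s.

4.91 s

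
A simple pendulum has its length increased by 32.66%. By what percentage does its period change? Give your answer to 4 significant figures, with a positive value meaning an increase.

15.18%

T ∝ √L, so T'/T = √(1.3266) = 1.1518.
Percentage change in T = (1.1518 − 1) × 100% = 15.18%.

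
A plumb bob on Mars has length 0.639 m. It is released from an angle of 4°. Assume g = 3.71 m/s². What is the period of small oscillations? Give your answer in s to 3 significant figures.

T = 2π√(L/g) = 2π√(0.639/3.71) = 2π × 0.4150 = 2.61 s.

2.61 s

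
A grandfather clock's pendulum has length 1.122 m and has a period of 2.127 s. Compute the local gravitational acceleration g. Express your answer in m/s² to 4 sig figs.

From T = 2π√(L/g), g = 4π²L/T² = 4π² × 1.122/2.1270² = 9.791 m/s².

9.791 m/s²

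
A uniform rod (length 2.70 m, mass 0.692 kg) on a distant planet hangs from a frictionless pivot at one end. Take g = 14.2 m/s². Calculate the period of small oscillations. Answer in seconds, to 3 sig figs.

For a physical pendulum T = 2π√(I/(mgd)), with d = 1.350 m from pivot to centre of mass.
I_cm = mL²/12 = 0.692 × 2.70²/12 = 0.4204 kg·m²; I = I_cm + md² = 0.4204 + 0.692 × 1.350² = 1.682 kg·m².
T = 2π√(1.682/(0.692 × 14.2 × 1.350)) = 2.24 s.

2.24 s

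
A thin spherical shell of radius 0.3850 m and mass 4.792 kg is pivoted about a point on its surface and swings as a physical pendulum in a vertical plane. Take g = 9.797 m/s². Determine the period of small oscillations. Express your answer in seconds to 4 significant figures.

1.608 s

I_cm = (2/3)mr² = 0.47353 kg·m². The pivot is at distance d = 0.3850 m from the centre of mass.
By the parallel-axis theorem, I = I_cm + md² = 0.47353 + 0.71029 = 1.1838 kg·m².
T = 2π√(I/(mgd)) = 2π√(1.1838/(4.792 × 9.797 × 0.3850)) = 1.608 s.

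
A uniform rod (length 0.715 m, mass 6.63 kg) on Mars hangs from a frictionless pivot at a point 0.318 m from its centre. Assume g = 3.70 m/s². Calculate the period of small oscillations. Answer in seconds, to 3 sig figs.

For a physical pendulum T = 2π√(I/(mgd)), with d = 0.3180 m from pivot to centre of mass.
I_cm = mL²/12 = 6.63 × 0.715²/12 = 0.2825 kg·m²; I = I_cm + md² = 0.2825 + 6.63 × 0.3180² = 0.9529 kg·m².
T = 2π√(0.9529/(6.63 × 3.70 × 0.3180)) = 2.20 s.

2.20 s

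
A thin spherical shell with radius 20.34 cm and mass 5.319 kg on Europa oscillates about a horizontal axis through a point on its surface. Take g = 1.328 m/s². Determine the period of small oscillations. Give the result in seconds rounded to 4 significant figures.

3.175 s

I_cm = (2/3)mr² = 0.14670 kg·m². The pivot is at distance d = 0.2034 m from the centre of mass.
By the parallel-axis theorem, I = I_cm + md² = 0.14670 + 0.22006 = 0.36676 kg·m².
T = 2π√(I/(mgd)) = 2π√(0.36676/(5.319 × 1.328 × 0.2034)) = 3.175 s.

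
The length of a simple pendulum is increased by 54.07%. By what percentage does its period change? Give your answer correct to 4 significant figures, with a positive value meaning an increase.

24.12%

T ∝ √L, so T'/T = √(1.5407) = 1.2412.
Percentage change in T = (1.2412 − 1) × 100% = 24.12%.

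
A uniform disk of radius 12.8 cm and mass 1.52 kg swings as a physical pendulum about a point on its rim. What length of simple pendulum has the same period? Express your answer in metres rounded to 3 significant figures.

The equivalent simple-pendulum length is L_eq = I/(md), where I is about the pivot and d = 0.1280 m.
I_cm = ½mR² = 0.01245 kg·m², so I = I_cm + md² = 0.01245 + 0.02490 = 0.03736 kg·m².
L_eq = 0.03736/(1.52 × 0.1280) = 0.192 m.

0.192 m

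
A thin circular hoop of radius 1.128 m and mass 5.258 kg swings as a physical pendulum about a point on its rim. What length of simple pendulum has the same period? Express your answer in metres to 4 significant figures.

The equivalent simple-pendulum length is L_eq = I/(md), where I is about the pivot and d = 1.1280 m.
I_cm = mR² = 6.6902 kg·m², so I = I_cm + md² = 6.6902 + 6.6902 = 13.380 kg·m².
L_eq = 13.380/(5.258 × 1.1280) = 2.256 m.

2.256 m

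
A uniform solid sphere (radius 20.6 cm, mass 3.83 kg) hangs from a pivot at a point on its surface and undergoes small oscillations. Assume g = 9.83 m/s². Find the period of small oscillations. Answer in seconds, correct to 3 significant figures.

I_cm = (2/5)mr² = 0.06501 kg·m². The pivot is at distance d = 0.206 m from the centre of mass.
By the parallel-axis theorem, I = I_cm + md² = 0.06501 + 0.1625 = 0.2275 kg·m².
T = 2π√(I/(mgd)) = 2π√(0.2275/(3.83 × 9.83 × 0.206)) = 1.08 s.

1.08 s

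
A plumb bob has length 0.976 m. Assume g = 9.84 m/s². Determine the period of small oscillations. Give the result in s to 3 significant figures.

1.98 s

T = 2π√(L/g) = 2π√(0.976/9.84) = 2π × 0.3149 = 1.98 s.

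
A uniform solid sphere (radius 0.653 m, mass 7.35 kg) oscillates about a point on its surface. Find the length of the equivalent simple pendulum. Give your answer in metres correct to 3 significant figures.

The equivalent simple-pendulum length is L_eq = I/(md), where I is about the pivot and d = 0.6530 m.
I_cm = (2/5)mR² = 1.254 kg·m², so I = I_cm + md² = 1.254 + 3.134 = 4.388 kg·m².
L_eq = 4.388/(7.35 × 0.6530) = 0.914 m.

0.914 m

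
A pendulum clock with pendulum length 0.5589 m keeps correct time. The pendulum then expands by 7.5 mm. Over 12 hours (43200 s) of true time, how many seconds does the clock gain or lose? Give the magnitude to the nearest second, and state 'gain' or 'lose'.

lose 287 s

T ∝ √L, so T'/T = √(0.56640/0.5589) = 1.00669.
In 43200 s of true time the clock registers 43200/1.00669 = 42913.0 s, so it loses 287 s.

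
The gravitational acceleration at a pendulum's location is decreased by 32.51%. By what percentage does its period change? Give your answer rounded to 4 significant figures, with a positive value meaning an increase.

21.73%

T ∝ 1/√g, so T'/T = 1/√(0.67490) = 1.2173.
Percentage change in T = (1.2173 − 1) × 100% = 21.73%.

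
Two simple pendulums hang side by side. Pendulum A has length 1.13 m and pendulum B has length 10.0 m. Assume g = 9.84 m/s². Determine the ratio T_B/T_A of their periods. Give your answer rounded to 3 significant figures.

2.97

T ∝ √L, so T_B/T_A = √(L_B/L_A) = √(10.0/1.13) = 2.97.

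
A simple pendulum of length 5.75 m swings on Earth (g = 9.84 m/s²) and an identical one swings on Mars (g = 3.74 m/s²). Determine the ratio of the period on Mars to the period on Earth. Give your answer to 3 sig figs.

1.62

T ∝ 1/√g, so T₂/T₁ = √(g₁/g₂) = √(9.84/3.74) = 1.62.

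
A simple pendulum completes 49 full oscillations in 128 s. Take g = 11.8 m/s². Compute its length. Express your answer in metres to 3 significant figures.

T = 128/49 = 2.612 s.
From T = 2π√(L/g), L = gT²/(4π²) = 11.8 × 2.612²/(4π²) = 2.04 m.

2.04 m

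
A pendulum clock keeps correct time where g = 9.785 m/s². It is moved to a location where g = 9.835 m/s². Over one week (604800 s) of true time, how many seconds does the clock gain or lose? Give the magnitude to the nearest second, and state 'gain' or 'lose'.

gain 1543 s

The clock's period scales as T ∝ 1/√g, so T'/T = √(9.785/9.835) = 0.997455.
In 604800 s of true time the clock registers 604800/0.997455 = 606343.3 s, so it gains 1543 s.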